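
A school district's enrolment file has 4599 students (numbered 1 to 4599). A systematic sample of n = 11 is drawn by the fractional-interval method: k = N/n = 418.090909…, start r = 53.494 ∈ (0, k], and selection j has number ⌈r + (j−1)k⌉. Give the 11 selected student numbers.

j=1: r + 0k = 53.494 → ⌈·⌉ = 54
j=2: r + 1k = 471.584909… → ⌈·⌉ = 472
j=3: r + 2k = 889.675818… → ⌈·⌉ = 890
j=4: r + 3k = 1307.766727… → ⌈·⌉ = 1308
j=5: r + 4k = 1725.857636… → ⌈·⌉ = 1726
j=6: r + 5k = 2143.948545… → ⌈·⌉ = 2144
j=7: r + 6k = 2562.039454… → ⌈·⌉ = 2563
j=8: r + 7k = 2980.130363… → ⌈·⌉ = 2981
j=9: r + 8k = 3398.221272… → ⌈·⌉ = 3399
j=10: r + 9k = 3816.312181… → ⌈·⌉ = 3817
j=11: r + 10k = 4234.403090… → ⌈·⌉ = 4235

54, 472, 890, 1308, 1726, 2144, 2563, 2981, 3399, 3817, 4235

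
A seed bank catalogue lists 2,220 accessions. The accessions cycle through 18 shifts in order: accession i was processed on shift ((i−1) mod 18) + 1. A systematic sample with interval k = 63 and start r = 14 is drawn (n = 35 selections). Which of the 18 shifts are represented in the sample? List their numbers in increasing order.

5, 14

Consecutive selections differ by k = 63, so their shift numbers differ by 63 mod 18 = 9.
gcd(63, 18) = 9, so the sample visits 18/9 = 2 distinct residues mod 18.
Start 14 is shift 14; the shifts hit are 5, 14.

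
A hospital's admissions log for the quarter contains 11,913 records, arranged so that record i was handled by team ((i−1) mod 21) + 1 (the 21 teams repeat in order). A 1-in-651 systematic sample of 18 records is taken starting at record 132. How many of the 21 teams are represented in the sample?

1

Consecutive selections differ by k = 651, so their team numbers differ by 651 mod 21 = 0.
gcd(651, 21) = 21, so the sample visits 21/21 = 1 distinct residues mod 21.
Start 132 is team 6; the teams hit are 6.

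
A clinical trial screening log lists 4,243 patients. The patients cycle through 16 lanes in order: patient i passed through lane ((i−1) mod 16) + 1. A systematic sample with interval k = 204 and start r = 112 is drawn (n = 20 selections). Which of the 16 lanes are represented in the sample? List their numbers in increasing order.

4, 8, 12, 16

Consecutive selections differ by k = 204, so their lane numbers differ by 204 mod 16 = 12.
gcd(204, 16) = 4, so the sample visits 16/4 = 4 distinct residues mod 16.
Start 112 is lane 16; the lanes hit are 4, 8, 12, 16.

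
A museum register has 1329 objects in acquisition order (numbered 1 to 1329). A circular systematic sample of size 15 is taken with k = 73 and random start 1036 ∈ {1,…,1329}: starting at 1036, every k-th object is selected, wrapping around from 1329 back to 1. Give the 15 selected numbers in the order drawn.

1036, 1109, 1182, 1255, 1328, 72, 145, 218, 291, 364, 437, 510, 583, 656, 729

Selection 1: 1036
Selection 2: 1036 + 73 = 1109
Selection 3: 1109 + 73 = 1182
Selection 4: 1182 + 73 = 1255
Selection 5: 1255 + 73 = 1328
Selection 6: 1328 + 73 = 1401 → 1401 − 1329 = 72
Selection 7: 72 + 73 = 145
Selection 8: 145 + 73 = 218
Selection 9: 218 + 73 = 291
Selection 10: 291 + 73 = 364
Selection 11: 364 + 73 = 437
Selection 12: 437 + 73 = 510
Selection 13: 510 + 73 = 583
Selection 14: 583 + 73 = 656
Selection 15: 656 + 73 = 729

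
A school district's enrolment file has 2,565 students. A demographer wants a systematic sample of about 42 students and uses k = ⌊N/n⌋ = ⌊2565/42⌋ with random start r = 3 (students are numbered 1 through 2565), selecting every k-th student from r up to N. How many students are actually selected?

k = ⌊2565/42⌋ = 61
Achieved size = ⌊(2565 − 3)/61⌋ + 1 = ⌊2562/61⌋ + 1 = 42 + 1 = 43
(last selection: 3 + 42×61 = 2565 ≤ 2565; next would be 2626 > 2565)

43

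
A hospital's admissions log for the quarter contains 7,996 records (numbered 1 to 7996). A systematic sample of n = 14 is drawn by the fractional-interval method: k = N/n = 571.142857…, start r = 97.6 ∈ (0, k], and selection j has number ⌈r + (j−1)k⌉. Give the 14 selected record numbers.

j=1: r + 0k = 97.6 → ⌈·⌉ = 98
j=2: r + 1k = 668.742857… → ⌈·⌉ = 669
j=3: r + 2k = 1239.885714… → ⌈·⌉ = 1240
j=4: r + 3k = 1811.028571… → ⌈·⌉ = 1812
j=5: r + 4k = 2382.171428… → ⌈·⌉ = 2383
j=6: r + 5k = 2953.314285… → ⌈·⌉ = 2954
j=7: r + 6k = 3524.457142… → ⌈·⌉ = 3525
j=8: r + 7k = 4095.6 → ⌈·⌉ = 4096
j=9: r + 8k = 4666.742857… → ⌈·⌉ = 4667
j=10: r + 9k = 5237.885714… → ⌈·⌉ = 5238
j=11: r + 10k = 5809.028571… → ⌈·⌉ = 5810
j=12: r + 11k = 6380.171428… → ⌈·⌉ = 6381
j=13: r + 12k = 6951.314285… → ⌈·⌉ = 6952
j=14: r + 13k = 7522.457142… → ⌈·⌉ = 7523

98, 669, 1240, 1812, 2383, 2954, 3525, 4096, 4667, 5238, 5810, 6381, 6952, 7523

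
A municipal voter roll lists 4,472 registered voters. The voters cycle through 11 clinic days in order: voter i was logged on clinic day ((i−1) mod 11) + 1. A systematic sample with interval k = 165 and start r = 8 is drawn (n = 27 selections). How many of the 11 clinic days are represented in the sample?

Consecutive selections differ by k = 165, so their clinic day numbers differ by 165 mod 11 = 0.
gcd(165, 11) = 11, so the sample visits 11/11 = 1 distinct residues mod 11.
Start 8 is clinic day 8; the clinic days hit are 8.

1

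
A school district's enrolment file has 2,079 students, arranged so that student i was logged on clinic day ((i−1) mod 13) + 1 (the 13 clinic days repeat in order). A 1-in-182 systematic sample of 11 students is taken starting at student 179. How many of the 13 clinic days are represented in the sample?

1

Consecutive selections differ by k = 182, so their clinic day numbers differ by 182 mod 13 = 0.
gcd(182, 13) = 13, so the sample visits 13/13 = 1 distinct residues mod 13.
Start 179 is clinic day 10; the clinic days hit are 10.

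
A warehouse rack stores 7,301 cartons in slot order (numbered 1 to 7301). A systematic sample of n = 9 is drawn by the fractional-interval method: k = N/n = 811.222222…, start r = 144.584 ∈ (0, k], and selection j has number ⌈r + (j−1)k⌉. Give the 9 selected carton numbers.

j=1: r + 0k = 144.584 → ⌈·⌉ = 145
j=2: r + 1k = 955.806222… → ⌈·⌉ = 956
j=3: r + 2k = 1767.028444… → ⌈·⌉ = 1768
j=4: r + 3k = 2578.250666… → ⌈·⌉ = 2579
j=5: r + 4k = 3389.472888… → ⌈·⌉ = 3390
j=6: r + 5k = 4200.695111… → ⌈·⌉ = 4201
j=7: r + 6k = 5011.917333… → ⌈·⌉ = 5012
j=8: r + 7k = 5823.139555… → ⌈·⌉ = 5824
j=9: r + 8k = 6634.361777… → ⌈·⌉ = 6635

145, 956, 1768, 2579, 3390, 4201, 5012, 5824, 6635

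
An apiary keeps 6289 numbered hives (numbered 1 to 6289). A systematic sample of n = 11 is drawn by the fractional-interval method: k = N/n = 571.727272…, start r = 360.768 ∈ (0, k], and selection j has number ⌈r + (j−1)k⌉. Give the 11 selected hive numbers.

361, 933, 1505, 2076, 2648, 3220, 3792, 4363, 4935, 5507, 6079

j=1: r + 0k = 360.768 → ⌈·⌉ = 361
j=2: r + 1k = 932.495272… → ⌈·⌉ = 933
j=3: r + 2k = 1504.222545… → ⌈·⌉ = 1505
j=4: r + 3k = 2075.949818… → ⌈·⌉ = 2076
j=5: r + 4k = 2647.677090… → ⌈·⌉ = 2648
j=6: r + 5k = 3219.404363… → ⌈·⌉ = 3220
j=7: r + 6k = 3791.131636… → ⌈·⌉ = 3792
j=8: r + 7k = 4362.858909… → ⌈·⌉ = 4363
j=9: r + 8k = 4934.586181… → ⌈·⌉ = 4935
j=10: r + 9k = 5506.313454… → ⌈·⌉ = 5507
j=11: r + 10k = 6078.040727… → ⌈·⌉ = 6079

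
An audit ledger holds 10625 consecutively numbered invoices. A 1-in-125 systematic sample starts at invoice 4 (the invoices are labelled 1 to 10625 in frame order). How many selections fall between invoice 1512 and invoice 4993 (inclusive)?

k = 125
First selection ≥ 1512: 4 + ⌈(1512−4)/125⌉·125 = 4 + 13×125 = 1629
Last selection ≤ 4993: 4 + ⌊(4993−4)/125⌋·125 = 4 + 39×125 = 4879
Count = 39 − 13 + 1 = 27

27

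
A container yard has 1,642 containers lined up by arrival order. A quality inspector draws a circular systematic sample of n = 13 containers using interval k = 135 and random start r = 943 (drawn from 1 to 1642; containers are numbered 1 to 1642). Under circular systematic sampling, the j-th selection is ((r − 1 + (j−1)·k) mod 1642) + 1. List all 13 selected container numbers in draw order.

943, 1078, 1213, 1348, 1483, 1618, 111, 246, 381, 516, 651, 786, 921

Selection 1: 943
Selection 2: 943 + 135 = 1078
Selection 3: 1078 + 135 = 1213
Selection 4: 1213 + 135 = 1348
Selection 5: 1348 + 135 = 1483
Selection 6: 1483 + 135 = 1618
Selection 7: 1618 + 135 = 1753 → 1753 − 1642 = 111
Selection 8: 111 + 135 = 246
Selection 9: 246 + 135 = 381
Selection 10: 381 + 135 = 516
Selection 11: 516 + 135 = 651
Selection 12: 651 + 135 = 786
Selection 13: 786 + 135 = 921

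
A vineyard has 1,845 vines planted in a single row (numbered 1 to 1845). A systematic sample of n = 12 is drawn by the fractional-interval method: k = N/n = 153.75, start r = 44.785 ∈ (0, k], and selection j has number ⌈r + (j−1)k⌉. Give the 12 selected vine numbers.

j=1: r + 0k = 44.785 → ⌈·⌉ = 45
j=2: r + 1k = 198.535 → ⌈·⌉ = 199
j=3: r + 2k = 352.285 → ⌈·⌉ = 353
j=4: r + 3k = 506.035 → ⌈·⌉ = 507
j=5: r + 4k = 659.785 → ⌈·⌉ = 660
j=6: r + 5k = 813.535 → ⌈·⌉ = 814
j=7: r + 6k = 967.285 → ⌈·⌉ = 968
j=8: r + 7k = 1121.035 → ⌈·⌉ = 1122
j=9: r + 8k = 1274.785 → ⌈·⌉ = 1275
j=10: r + 9k = 1428.535 → ⌈·⌉ = 1429
j=11: r + 10k = 1582.285 → ⌈·⌉ = 1583
j=12: r + 11k = 1736.035 → ⌈·⌉ = 1737

45, 199, 353, 507, 660, 814, 968, 1122, 1275, 1429, 1583, 1737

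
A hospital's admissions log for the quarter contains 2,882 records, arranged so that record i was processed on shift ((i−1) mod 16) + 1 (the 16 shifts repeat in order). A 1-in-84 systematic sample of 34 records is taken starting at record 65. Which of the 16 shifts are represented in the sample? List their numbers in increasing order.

Consecutive selections differ by k = 84, so their shift numbers differ by 84 mod 16 = 4.
gcd(84, 16) = 4, so the sample visits 16/4 = 4 distinct residues mod 16.
Start 65 is shift 1; the shifts hit are 1, 5, 9, 13.

1, 5, 9, 13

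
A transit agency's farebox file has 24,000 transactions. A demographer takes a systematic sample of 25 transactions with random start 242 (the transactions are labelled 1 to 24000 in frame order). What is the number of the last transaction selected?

23282

k = 24000/25 = 960
25th selection = r + (25−1)·k = 242 + 24×960 = 242 + 23040 = 23282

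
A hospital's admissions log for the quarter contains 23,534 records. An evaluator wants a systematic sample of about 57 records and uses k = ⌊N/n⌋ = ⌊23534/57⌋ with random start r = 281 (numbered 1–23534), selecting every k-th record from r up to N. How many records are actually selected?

57

k = ⌊23534/57⌋ = 412
Achieved size = ⌊(23534 − 281)/412⌋ + 1 = ⌊23253/412⌋ + 1 = 56 + 1 = 57
(last selection: 281 + 56×412 = 23353 ≤ 23534; next would be 23765 > 23534)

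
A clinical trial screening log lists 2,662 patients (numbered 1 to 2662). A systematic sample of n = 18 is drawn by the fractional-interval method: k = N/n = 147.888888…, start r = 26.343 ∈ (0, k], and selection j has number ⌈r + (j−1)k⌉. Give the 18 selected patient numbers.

j=1: r + 0k = 26.343 → ⌈·⌉ = 27
j=2: r + 1k = 174.231888… → ⌈·⌉ = 175
j=3: r + 2k = 322.120777… → ⌈·⌉ = 323
j=4: r + 3k = 470.009666… → ⌈·⌉ = 471
j=5: r + 4k = 617.898555… → ⌈·⌉ = 618
j=6: r + 5k = 765.787444… → ⌈·⌉ = 766
j=7: r + 6k = 913.676333… → ⌈·⌉ = 914
j=8: r + 7k = 1061.565222… → ⌈·⌉ = 1062
j=9: r + 8k = 1209.454111… → ⌈·⌉ = 1210
j=10: r + 9k = 1357.343 → ⌈·⌉ = 1358
j=11: r + 10k = 1505.231888… → ⌈·⌉ = 1506
j=12: r + 11k = 1653.120777… → ⌈·⌉ = 1654
j=13: r + 12k = 1801.009666… → ⌈·⌉ = 1802
j=14: r + 13k = 1948.898555… → ⌈·⌉ = 1949
j=15: r + 14k = 2096.787444… → ⌈·⌉ = 2097
j=16: r + 15k = 2244.676333… → ⌈·⌉ = 2245
j=17: r + 16k = 2392.565222… → ⌈·⌉ = 2393
j=18: r + 17k = 2540.454111… → ⌈·⌉ = 2541

27, 175, 323, 471, 618, 766, 914, 1062, 1210, 1358, 1506, 1654, 1802, 1949, 2097, 2245, 2393, 2541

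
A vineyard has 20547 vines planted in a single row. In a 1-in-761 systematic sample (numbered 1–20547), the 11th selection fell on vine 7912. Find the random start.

k = 761
r = 7912 − (11−1)×761 = 7912 − 7610 = 302

302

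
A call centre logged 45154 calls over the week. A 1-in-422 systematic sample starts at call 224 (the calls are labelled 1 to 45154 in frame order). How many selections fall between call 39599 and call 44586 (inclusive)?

k = 422
First selection ≥ 39599: 224 + ⌈(39599−224)/422⌉·422 = 224 + 94×422 = 39892
Last selection ≤ 44586: 224 + ⌊(44586−224)/422⌋·422 = 224 + 105×422 = 44534
Count = 105 − 94 + 1 = 12

12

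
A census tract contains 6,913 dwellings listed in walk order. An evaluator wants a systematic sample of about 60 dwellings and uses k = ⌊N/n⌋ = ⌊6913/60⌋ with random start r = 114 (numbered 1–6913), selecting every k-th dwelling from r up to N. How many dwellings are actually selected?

k = ⌊6913/60⌋ = 115
Achieved size = ⌊(6913 − 114)/115⌋ + 1 = ⌊6799/115⌋ + 1 = 59 + 1 = 60
(last selection: 114 + 59×115 = 6899 ≤ 6913; next would be 7014 > 6913)

60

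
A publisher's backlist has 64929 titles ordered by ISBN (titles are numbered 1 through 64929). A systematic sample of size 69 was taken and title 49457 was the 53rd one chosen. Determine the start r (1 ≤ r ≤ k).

k = 64929/69 = 941
r = 49457 − (53−1)×941 = 49457 − 48932 = 525

525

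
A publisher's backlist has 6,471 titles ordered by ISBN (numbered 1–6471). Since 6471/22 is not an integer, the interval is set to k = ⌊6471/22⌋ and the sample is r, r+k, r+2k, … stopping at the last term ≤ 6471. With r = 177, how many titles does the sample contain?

22

k = ⌊6471/22⌋ = 294
Achieved size = ⌊(6471 − 177)/294⌋ + 1 = ⌊6294/294⌋ + 1 = 21 + 1 = 22
(last selection: 177 + 21×294 = 6351 ≤ 6471; next would be 6645 > 6471)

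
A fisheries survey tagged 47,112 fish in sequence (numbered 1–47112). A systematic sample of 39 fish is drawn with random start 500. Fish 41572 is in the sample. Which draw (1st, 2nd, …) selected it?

k = 47112/39 = 1208
position = (41572 − 500)/1208 + 1 = 41072/1208 + 1 = 34 + 1 = 35

35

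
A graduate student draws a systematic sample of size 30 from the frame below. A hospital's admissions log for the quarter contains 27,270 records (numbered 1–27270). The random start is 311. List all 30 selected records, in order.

311, 1220, 2129, 3038, 3947, 4856, 5765, 6674, 7583, 8492, 9401, 10310, 11219, 12128, 13037, 13946, 14855, 15764, 16673, 17582, 18491, 19400, 20309, 21218, 22127, 23036, 23945, 24854, 25763, 26672

k = N/n = 27270/30 = 909
record 1: 311
record 2: 311 + 909 = 1220
record 3: 1220 + 909 = 2129
record 4: 2129 + 909 = 3038
record 5: 3038 + 909 = 3947
record 6: 3947 + 909 = 4856
record 7: 4856 + 909 = 5765
record 8: 5765 + 909 = 6674
record 9: 6674 + 909 = 7583
record 10: 7583 + 909 = 8492
record 11: 8492 + 909 = 9401
record 12: 9401 + 909 = 10310
record 13: 10310 + 909 = 11219
record 14: 11219 + 909 = 12128
record 15: 12128 + 909 = 13037
record 16: 13037 + 909 = 13946
record 17: 13946 + 909 = 14855
record 18: 14855 + 909 = 15764
record 19: 15764 + 909 = 16673
record 20: 16673 + 909 = 17582
record 21: 17582 + 909 = 18491
record 22: 18491 + 909 = 19400
record 23: 19400 + 909 = 20309
record 24: 20309 + 909 = 21218
record 25: 21218 + 909 = 22127
record 26: 22127 + 909 = 23036
record 27: 23036 + 909 = 23945
record 28: 23945 + 909 = 24854
record 29: 24854 + 909 = 25763
record 30: 25763 + 909 = 26672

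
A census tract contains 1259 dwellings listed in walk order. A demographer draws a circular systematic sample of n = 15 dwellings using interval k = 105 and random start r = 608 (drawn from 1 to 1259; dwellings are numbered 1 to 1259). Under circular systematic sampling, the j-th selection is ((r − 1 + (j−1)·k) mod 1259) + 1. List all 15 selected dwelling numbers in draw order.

608, 713, 818, 923, 1028, 1133, 1238, 84, 189, 294, 399, 504, 609, 714, 819

Selection 1: 608
Selection 2: 608 + 105 = 713
Selection 3: 713 + 105 = 818
Selection 4: 818 + 105 = 923
Selection 5: 923 + 105 = 1028
Selection 6: 1028 + 105 = 1133
Selection 7: 1133 + 105 = 1238
Selection 8: 1238 + 105 = 1343 → 1343 − 1259 = 84
Selection 9: 84 + 105 = 189
Selection 10: 189 + 105 = 294
Selection 11: 294 + 105 = 399
Selection 12: 399 + 105 = 504
Selection 13: 504 + 105 = 609
Selection 14: 609 + 105 = 714
Selection 15: 714 + 105 = 819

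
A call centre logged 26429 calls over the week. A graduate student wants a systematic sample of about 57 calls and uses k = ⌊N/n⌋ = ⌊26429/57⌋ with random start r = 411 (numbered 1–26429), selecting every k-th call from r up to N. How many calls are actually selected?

k = ⌊26429/57⌋ = 463
Achieved size = ⌊(26429 − 411)/463⌋ + 1 = ⌊26018/463⌋ + 1 = 56 + 1 = 57
(last selection: 411 + 56×463 = 26339 ≤ 26429; next would be 26802 > 26429)

57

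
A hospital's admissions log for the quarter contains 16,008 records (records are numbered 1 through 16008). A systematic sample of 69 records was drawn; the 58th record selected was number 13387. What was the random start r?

163

k = 16008/69 = 232
r = 13387 − (58−1)×232 = 13387 − 13224 = 163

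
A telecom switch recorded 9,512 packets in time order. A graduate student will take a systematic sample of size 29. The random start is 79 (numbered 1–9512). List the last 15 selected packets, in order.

k = N/n = 9512/29 = 328
15th selection = 79 + 14×328 = 4671
16th: 4671 + 328 = 4999
17th: 4999 + 328 = 5327
18th: 5327 + 328 = 5655
19th: 5655 + 328 = 5983
20th: 5983 + 328 = 6311
21st: 6311 + 328 = 6639
22nd: 6639 + 328 = 6967
23rd: 6967 + 328 = 7295
24th: 7295 + 328 = 7623
25th: 7623 + 328 = 7951
26th: 7951 + 328 = 8279
27th: 8279 + 328 = 8607
28th: 8607 + 328 = 8935
29th: 8935 + 328 = 9263

4671, 4999, 5327, 5655, 5983, 6311, 6639, 6967, 7295, 7623, 7951, 8279, 8607, 8935, 9263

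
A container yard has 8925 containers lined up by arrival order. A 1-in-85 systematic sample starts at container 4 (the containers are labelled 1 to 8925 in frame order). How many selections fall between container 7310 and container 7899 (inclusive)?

k = 85
First selection ≥ 7310: 4 + ⌈(7310−4)/85⌉·85 = 4 + 86×85 = 7314
Last selection ≤ 7899: 4 + ⌊(7899−4)/85⌋·85 = 4 + 92×85 = 7824
Count = 92 − 86 + 1 = 7

7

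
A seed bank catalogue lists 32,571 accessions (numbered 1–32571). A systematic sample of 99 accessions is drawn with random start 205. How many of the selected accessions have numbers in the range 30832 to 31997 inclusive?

3

k = 32571/99 = 329
First selection ≥ 30832: 205 + ⌈(30832−205)/329⌉·329 = 205 + 94×329 = 31131
Last selection ≤ 31997: 205 + ⌊(31997−205)/329⌋·329 = 205 + 96×329 = 31789
Count = 96 − 94 + 1 = 3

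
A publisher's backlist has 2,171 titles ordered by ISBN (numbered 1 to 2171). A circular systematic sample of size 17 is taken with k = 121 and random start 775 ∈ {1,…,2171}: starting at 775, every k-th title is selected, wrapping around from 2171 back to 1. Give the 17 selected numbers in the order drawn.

775, 896, 1017, 1138, 1259, 1380, 1501, 1622, 1743, 1864, 1985, 2106, 56, 177, 298, 419, 540

Selection 1: 775
Selection 2: 775 + 121 = 896
Selection 3: 896 + 121 = 1017
Selection 4: 1017 + 121 = 1138
Selection 5: 1138 + 121 = 1259
Selection 6: 1259 + 121 = 1380
Selection 7: 1380 + 121 = 1501
Selection 8: 1501 + 121 = 1622
Selection 9: 1622 + 121 = 1743
Selection 10: 1743 + 121 = 1864
Selection 11: 1864 + 121 = 1985
Selection 12: 1985 + 121 = 2106
Selection 13: 2106 + 121 = 2227 → 2227 − 2171 = 56
Selection 14: 56 + 121 = 177
Selection 15: 177 + 121 = 298
Selection 16: 298 + 121 = 419
Selection 17: 419 + 121 = 540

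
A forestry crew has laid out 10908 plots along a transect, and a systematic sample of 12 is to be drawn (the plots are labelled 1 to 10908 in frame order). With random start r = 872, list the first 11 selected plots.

872, 1781, 2690, 3599, 4508, 5417, 6326, 7235, 8144, 9053, 9962

k = N/n = 10908/12 = 909
plot 1: 872
plot 2: 872 + 909 = 1781
plot 3: 1781 + 909 = 2690
plot 4: 2690 + 909 = 3599
plot 5: 3599 + 909 = 4508
plot 6: 4508 + 909 = 5417
plot 7: 5417 + 909 = 6326
plot 8: 6326 + 909 = 7235
plot 9: 7235 + 909 = 8144
plot 10: 8144 + 909 = 9053
plot 11: 9053 + 909 = 9962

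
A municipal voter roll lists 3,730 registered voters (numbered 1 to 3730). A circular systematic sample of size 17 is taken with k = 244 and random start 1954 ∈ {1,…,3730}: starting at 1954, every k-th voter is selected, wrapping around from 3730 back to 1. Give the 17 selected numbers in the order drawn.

1954, 2198, 2442, 2686, 2930, 3174, 3418, 3662, 176, 420, 664, 908, 1152, 1396, 1640, 1884, 2128

Selection 1: 1954
Selection 2: 1954 + 244 = 2198
Selection 3: 2198 + 244 = 2442
Selection 4: 2442 + 244 = 2686
Selection 5: 2686 + 244 = 2930
Selection 6: 2930 + 244 = 3174
Selection 7: 3174 + 244 = 3418
Selection 8: 3418 + 244 = 3662
Selection 9: 3662 + 244 = 3906 → 3906 − 3730 = 176
Selection 10: 176 + 244 = 420
Selection 11: 420 + 244 = 664
Selection 12: 664 + 244 = 908
Selection 13: 908 + 244 = 1152
Selection 14: 1152 + 244 = 1396
Selection 15: 1396 + 244 = 1640
Selection 16: 1640 + 244 = 1884
Selection 17: 1884 + 244 = 2128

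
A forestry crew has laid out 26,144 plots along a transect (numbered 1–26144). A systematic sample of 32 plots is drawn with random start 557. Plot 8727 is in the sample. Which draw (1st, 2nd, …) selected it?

11

k = 26144/32 = 817
position = (8727 − 557)/817 + 1 = 8170/817 + 1 = 10 + 1 = 11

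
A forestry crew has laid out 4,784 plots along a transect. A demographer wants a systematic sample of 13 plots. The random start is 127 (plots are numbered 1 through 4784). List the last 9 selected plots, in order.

k = N/n = 4784/13 = 368
5th selection = 127 + 4×368 = 1599
6th: 1599 + 368 = 1967
7th: 1967 + 368 = 2335
8th: 2335 + 368 = 2703
9th: 2703 + 368 = 3071
10th: 3071 + 368 = 3439
11th: 3439 + 368 = 3807
12th: 3807 + 368 = 4175
13th: 4175 + 368 = 4543

1599, 1967, 2335, 2703, 3071, 3439, 3807, 4175, 4543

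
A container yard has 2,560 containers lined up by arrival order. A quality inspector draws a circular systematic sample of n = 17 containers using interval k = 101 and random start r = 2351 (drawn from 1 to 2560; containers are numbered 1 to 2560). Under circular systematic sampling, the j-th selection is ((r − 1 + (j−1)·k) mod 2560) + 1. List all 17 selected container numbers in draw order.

2351, 2452, 2553, 94, 195, 296, 397, 498, 599, 700, 801, 902, 1003, 1104, 1205, 1306, 1407

Selection 1: 2351
Selection 2: 2351 + 101 = 2452
Selection 3: 2452 + 101 = 2553
Selection 4: 2553 + 101 = 2654 → 2654 − 2560 = 94
Selection 5: 94 + 101 = 195
Selection 6: 195 + 101 = 296
Selection 7: 296 + 101 = 397
Selection 8: 397 + 101 = 498
Selection 9: 498 + 101 = 599
Selection 10: 599 + 101 = 700
Selection 11: 700 + 101 = 801
Selection 12: 801 + 101 = 902
Selection 13: 902 + 101 = 1003
Selection 14: 1003 + 101 = 1104
Selection 15: 1104 + 101 = 1205
Selection 16: 1205 + 101 = 1306
Selection 17: 1306 + 101 = 1407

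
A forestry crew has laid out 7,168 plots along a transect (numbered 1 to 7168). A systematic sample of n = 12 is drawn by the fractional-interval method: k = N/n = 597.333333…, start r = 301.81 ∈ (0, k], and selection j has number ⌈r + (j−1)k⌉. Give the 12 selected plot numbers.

302, 900, 1497, 2094, 2692, 3289, 3886, 4484, 5081, 5678, 6276, 6873

j=1: r + 0k = 301.81 → ⌈·⌉ = 302
j=2: r + 1k = 899.143333… → ⌈·⌉ = 900
j=3: r + 2k = 1496.476666… → ⌈·⌉ = 1497
j=4: r + 3k = 2093.81 → ⌈·⌉ = 2094
j=5: r + 4k = 2691.143333… → ⌈·⌉ = 2692
j=6: r + 5k = 3288.476666… → ⌈·⌉ = 3289
j=7: r + 6k = 3885.81 → ⌈·⌉ = 3886
j=8: r + 7k = 4483.143333… → ⌈·⌉ = 4484
j=9: r + 8k = 5080.476666… → ⌈·⌉ = 5081
j=10: r + 9k = 5677.81 → ⌈·⌉ = 5678
j=11: r + 10k = 6275.143333… → ⌈·⌉ = 6276
j=12: r + 11k = 6872.476666… → ⌈·⌉ = 6873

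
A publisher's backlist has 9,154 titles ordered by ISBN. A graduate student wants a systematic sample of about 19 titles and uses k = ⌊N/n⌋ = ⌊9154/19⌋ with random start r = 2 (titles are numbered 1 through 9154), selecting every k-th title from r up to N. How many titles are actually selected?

k = ⌊9154/19⌋ = 481
Achieved size = ⌊(9154 − 2)/481⌋ + 1 = ⌊9152/481⌋ + 1 = 19 + 1 = 20
(last selection: 2 + 19×481 = 9141 ≤ 9154; next would be 9622 > 9154)

20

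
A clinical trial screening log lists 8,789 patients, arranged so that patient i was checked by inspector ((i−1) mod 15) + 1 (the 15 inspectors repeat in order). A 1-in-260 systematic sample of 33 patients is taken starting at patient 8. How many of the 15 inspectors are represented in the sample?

Consecutive selections differ by k = 260, so their inspector numbers differ by 260 mod 15 = 5.
gcd(260, 15) = 5, so the sample visits 15/5 = 3 distinct residues mod 15.
Start 8 is inspector 8; the inspectors hit are 3, 8, 13.

3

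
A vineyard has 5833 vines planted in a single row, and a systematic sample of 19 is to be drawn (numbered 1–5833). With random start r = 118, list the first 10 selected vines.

k = N/n = 5833/19 = 307
vine 1: 118
vine 2: 118 + 307 = 425
vine 3: 425 + 307 = 732
vine 4: 732 + 307 = 1039
vine 5: 1039 + 307 = 1346
vine 6: 1346 + 307 = 1653
vine 7: 1653 + 307 = 1960
vine 8: 1960 + 307 = 2267
vine 9: 2267 + 307 = 2574
vine 10: 2574 + 307 = 2881

118, 425, 732, 1039, 1346, 1653, 1960, 2267, 2574, 2881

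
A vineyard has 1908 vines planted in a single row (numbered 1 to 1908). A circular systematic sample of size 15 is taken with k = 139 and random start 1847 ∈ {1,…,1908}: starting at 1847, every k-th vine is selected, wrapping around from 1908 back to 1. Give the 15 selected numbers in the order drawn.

Selection 1: 1847
Selection 2: 1847 + 139 = 1986 → 1986 − 1908 = 78
Selection 3: 78 + 139 = 217
Selection 4: 217 + 139 = 356
Selection 5: 356 + 139 = 495
Selection 6: 495 + 139 = 634
Selection 7: 634 + 139 = 773
Selection 8: 773 + 139 = 912
Selection 9: 912 + 139 = 1051
Selection 10: 1051 + 139 = 1190
Selection 11: 1190 + 139 = 1329
Selection 12: 1329 + 139 = 1468
Selection 13: 1468 + 139 = 1607
Selection 14: 1607 + 139 = 1746
Selection 15: 1746 + 139 = 1885

1847, 78, 217, 356, 495, 634, 773, 912, 1051, 1190, 1329, 1468, 1607, 1746, 1885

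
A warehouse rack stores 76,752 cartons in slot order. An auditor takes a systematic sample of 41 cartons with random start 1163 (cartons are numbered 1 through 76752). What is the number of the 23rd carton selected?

42347

k = 76752/41 = 1872
23rd selection = r + (23−1)·k = 1163 + 22×1872 = 1163 + 41184 = 42347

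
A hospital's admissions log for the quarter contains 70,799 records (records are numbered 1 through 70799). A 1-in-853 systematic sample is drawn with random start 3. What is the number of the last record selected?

69949

k = 853
83rd selection = r + (83−1)·k = 3 + 82×853 = 3 + 69946 = 69949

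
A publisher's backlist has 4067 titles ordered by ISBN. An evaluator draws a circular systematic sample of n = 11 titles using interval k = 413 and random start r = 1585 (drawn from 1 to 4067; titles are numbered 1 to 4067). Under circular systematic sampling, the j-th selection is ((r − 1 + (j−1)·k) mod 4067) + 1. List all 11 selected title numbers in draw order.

Selection 1: 1585
Selection 2: 1585 + 413 = 1998
Selection 3: 1998 + 413 = 2411
Selection 4: 2411 + 413 = 2824
Selection 5: 2824 + 413 = 3237
Selection 6: 3237 + 413 = 3650
Selection 7: 3650 + 413 = 4063
Selection 8: 4063 + 413 = 4476 → 4476 − 4067 = 409
Selection 9: 409 + 413 = 822
Selection 10: 822 + 413 = 1235
Selection 11: 1235 + 413 = 1648

1585, 1998, 2411, 2824, 3237, 3650, 4063, 409, 822, 1235, 1648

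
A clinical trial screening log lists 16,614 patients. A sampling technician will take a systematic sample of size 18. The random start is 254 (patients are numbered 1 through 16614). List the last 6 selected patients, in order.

11330, 12253, 13176, 14099, 15022, 15945

k = N/n = 16614/18 = 923
13th selection = 254 + 12×923 = 11330
14th: 11330 + 923 = 12253
15th: 12253 + 923 = 13176
16th: 13176 + 923 = 14099
17th: 14099 + 923 = 15022
18th: 15022 + 923 = 15945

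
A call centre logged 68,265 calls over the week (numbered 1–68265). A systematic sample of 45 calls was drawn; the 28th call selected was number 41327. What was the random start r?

k = 68265/45 = 1517
r = 41327 − (28−1)×1517 = 41327 − 40959 = 368

368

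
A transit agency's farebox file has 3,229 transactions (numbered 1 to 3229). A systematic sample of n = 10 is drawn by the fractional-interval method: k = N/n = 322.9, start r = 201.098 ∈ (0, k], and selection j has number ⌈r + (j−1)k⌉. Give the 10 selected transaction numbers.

j=1: r + 0k = 201.098 → ⌈·⌉ = 202
j=2: r + 1k = 523.998 → ⌈·⌉ = 524
j=3: r + 2k = 846.898 → ⌈·⌉ = 847
j=4: r + 3k = 1169.798 → ⌈·⌉ = 1170
j=5: r + 4k = 1492.698 → ⌈·⌉ = 1493
j=6: r + 5k = 1815.598 → ⌈·⌉ = 1816
j=7: r + 6k = 2138.498 → ⌈·⌉ = 2139
j=8: r + 7k = 2461.398 → ⌈·⌉ = 2462
j=9: r + 8k = 2784.298 → ⌈·⌉ = 2785
j=10: r + 9k = 3107.198 → ⌈·⌉ = 3108

202, 524, 847, 1170, 1493, 1816, 2139, 2462, 2785, 3108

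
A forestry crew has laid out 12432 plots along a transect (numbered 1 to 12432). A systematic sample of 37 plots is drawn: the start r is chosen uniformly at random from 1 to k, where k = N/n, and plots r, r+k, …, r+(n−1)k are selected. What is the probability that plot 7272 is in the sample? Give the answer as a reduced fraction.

k = 12432/37 = 336.
Plot 7272 is selected iff r ≡ 7272 (mod 336); exactly one such r in {1,…,336}.
Inclusion probability = 1/336.

1/336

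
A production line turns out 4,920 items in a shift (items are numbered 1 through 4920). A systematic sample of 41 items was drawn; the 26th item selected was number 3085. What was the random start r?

85

k = 4920/41 = 120
r = 3085 − (26−1)×120 = 3085 − 3000 = 85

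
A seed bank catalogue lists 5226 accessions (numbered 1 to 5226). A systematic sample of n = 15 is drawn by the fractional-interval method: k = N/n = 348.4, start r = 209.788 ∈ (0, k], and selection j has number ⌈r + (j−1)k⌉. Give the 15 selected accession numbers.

j=1: r + 0k = 209.788 → ⌈·⌉ = 210
j=2: r + 1k = 558.188 → ⌈·⌉ = 559
j=3: r + 2k = 906.588 → ⌈·⌉ = 907
j=4: r + 3k = 1254.988 → ⌈·⌉ = 1255
j=5: r + 4k = 1603.388 → ⌈·⌉ = 1604
j=6: r + 5k = 1951.788 → ⌈·⌉ = 1952
j=7: r + 6k = 2300.188 → ⌈·⌉ = 2301
j=8: r + 7k = 2648.588 → ⌈·⌉ = 2649
j=9: r + 8k = 2996.988 → ⌈·⌉ = 2997
j=10: r + 9k = 3345.388 → ⌈·⌉ = 3346
j=11: r + 10k = 3693.788 → ⌈·⌉ = 3694
j=12: r + 11k = 4042.188 → ⌈·⌉ = 4043
j=13: r + 12k = 4390.588 → ⌈·⌉ = 4391
j=14: r + 13k = 4738.988 → ⌈·⌉ = 4739
j=15: r + 14k = 5087.388 → ⌈·⌉ = 5088

210, 559, 907, 1255, 1604, 1952, 2301, 2649, 2997, 3346, 3694, 4043, 4391, 4739, 5088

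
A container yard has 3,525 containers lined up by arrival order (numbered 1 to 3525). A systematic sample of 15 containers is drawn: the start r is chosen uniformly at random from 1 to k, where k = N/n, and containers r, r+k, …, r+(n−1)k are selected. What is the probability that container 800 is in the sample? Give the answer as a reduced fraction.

1/235

k = 3525/15 = 235.
Container 800 is selected iff r ≡ 800 (mod 235); exactly one such r in {1,…,235}.
Inclusion probability = 1/235.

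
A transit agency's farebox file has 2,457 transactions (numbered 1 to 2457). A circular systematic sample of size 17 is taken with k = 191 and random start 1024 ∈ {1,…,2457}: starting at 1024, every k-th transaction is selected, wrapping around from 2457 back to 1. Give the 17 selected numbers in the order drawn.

Selection 1: 1024
Selection 2: 1024 + 191 = 1215
Selection 3: 1215 + 191 = 1406
Selection 4: 1406 + 191 = 1597
Selection 5: 1597 + 191 = 1788
Selection 6: 1788 + 191 = 1979
Selection 7: 1979 + 191 = 2170
Selection 8: 2170 + 191 = 2361
Selection 9: 2361 + 191 = 2552 → 2552 − 2457 = 95
Selection 10: 95 + 191 = 286
Selection 11: 286 + 191 = 477
Selection 12: 477 + 191 = 668
Selection 13: 668 + 191 = 859
Selection 14: 859 + 191 = 1050
Selection 15: 1050 + 191 = 1241
Selection 16: 1241 + 191 = 1432
Selection 17: 1432 + 191 = 1623

1024, 1215, 1406, 1597, 1788, 1979, 2170, 2361, 95, 286, 477, 668, 859, 1050, 1241, 1432, 1623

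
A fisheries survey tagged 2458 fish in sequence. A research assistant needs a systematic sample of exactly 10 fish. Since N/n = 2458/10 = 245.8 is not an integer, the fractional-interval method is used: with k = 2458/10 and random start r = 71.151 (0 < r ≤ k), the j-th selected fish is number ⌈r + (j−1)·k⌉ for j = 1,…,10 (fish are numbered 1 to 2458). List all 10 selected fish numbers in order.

j=1: r + 0k = 71.151 → ⌈·⌉ = 72
j=2: r + 1k = 316.951 → ⌈·⌉ = 317
j=3: r + 2k = 562.751 → ⌈·⌉ = 563
j=4: r + 3k = 808.551 → ⌈·⌉ = 809
j=5: r + 4k = 1054.351 → ⌈·⌉ = 1055
j=6: r + 5k = 1300.151 → ⌈·⌉ = 1301
j=7: r + 6k = 1545.951 → ⌈·⌉ = 1546
j=8: r + 7k = 1791.751 → ⌈·⌉ = 1792
j=9: r + 8k = 2037.551 → ⌈·⌉ = 2038
j=10: r + 9k = 2283.351 → ⌈·⌉ = 2284

72, 317, 563, 809, 1055, 1301, 1546, 1792, 2038, 2284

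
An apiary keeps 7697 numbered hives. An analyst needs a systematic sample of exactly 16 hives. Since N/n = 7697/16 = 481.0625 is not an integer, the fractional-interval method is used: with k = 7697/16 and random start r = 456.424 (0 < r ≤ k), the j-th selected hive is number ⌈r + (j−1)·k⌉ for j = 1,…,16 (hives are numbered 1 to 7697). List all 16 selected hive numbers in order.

j=1: r + 0k = 456.424 → ⌈·⌉ = 457
j=2: r + 1k = 937.4865 → ⌈·⌉ = 938
j=3: r + 2k = 1418.549 → ⌈·⌉ = 1419
j=4: r + 3k = 1899.6115 → ⌈·⌉ = 1900
j=5: r + 4k = 2380.674 → ⌈·⌉ = 2381
j=6: r + 5k = 2861.7365 → ⌈·⌉ = 2862
j=7: r + 6k = 3342.799 → ⌈·⌉ = 3343
j=8: r + 7k = 3823.8615 → ⌈·⌉ = 3824
j=9: r + 8k = 4304.924 → ⌈·⌉ = 4305
j=10: r + 9k = 4785.9865 → ⌈·⌉ = 4786
j=11: r + 10k = 5267.049 → ⌈·⌉ = 5268
j=12: r + 11k = 5748.1115 → ⌈·⌉ = 5749
j=13: r + 12k = 6229.174 → ⌈·⌉ = 6230
j=14: r + 13k = 6710.2365 → ⌈·⌉ = 6711
j=15: r + 14k = 7191.299 → ⌈·⌉ = 7192
j=16: r + 15k = 7672.3615 → ⌈·⌉ = 7673

457, 938, 1419, 1900, 2381, 2862, 3343, 3824, 4305, 4786, 5268, 5749, 6230, 6711, 7192, 7673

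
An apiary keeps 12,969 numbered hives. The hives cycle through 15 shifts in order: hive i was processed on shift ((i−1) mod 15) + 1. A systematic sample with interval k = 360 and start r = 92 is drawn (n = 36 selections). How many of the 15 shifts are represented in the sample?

1

Consecutive selections differ by k = 360, so their shift numbers differ by 360 mod 15 = 0.
gcd(360, 15) = 15, so the sample visits 15/15 = 1 distinct residues mod 15.
Start 92 is shift 2; the shifts hit are 2.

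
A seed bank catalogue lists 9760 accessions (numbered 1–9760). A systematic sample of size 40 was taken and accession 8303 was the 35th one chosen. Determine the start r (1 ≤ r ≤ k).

k = 9760/40 = 244
r = 8303 − (35−1)×244 = 8303 − 8296 = 7

7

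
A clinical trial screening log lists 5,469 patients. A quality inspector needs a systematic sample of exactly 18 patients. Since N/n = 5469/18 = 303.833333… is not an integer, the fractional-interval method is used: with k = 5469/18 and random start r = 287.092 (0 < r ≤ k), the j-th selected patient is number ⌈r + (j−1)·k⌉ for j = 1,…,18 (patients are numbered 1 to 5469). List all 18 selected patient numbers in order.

j=1: r + 0k = 287.092 → ⌈·⌉ = 288
j=2: r + 1k = 590.925333… → ⌈·⌉ = 591
j=3: r + 2k = 894.758666… → ⌈·⌉ = 895
j=4: r + 3k = 1198.592 → ⌈·⌉ = 1199
j=5: r + 4k = 1502.425333… → ⌈·⌉ = 1503
j=6: r + 5k = 1806.258666… → ⌈·⌉ = 1807
j=7: r + 6k = 2110.092 → ⌈·⌉ = 2111
j=8: r + 7k = 2413.925333… → ⌈·⌉ = 2414
j=9: r + 8k = 2717.758666… → ⌈·⌉ = 2718
j=10: r + 9k = 3021.592 → ⌈·⌉ = 3022
j=11: r + 10k = 3325.425333… → ⌈·⌉ = 3326
j=12: r + 11k = 3629.258666… → ⌈·⌉ = 3630
j=13: r + 12k = 3933.092 → ⌈·⌉ = 3934
j=14: r + 13k = 4236.925333… → ⌈·⌉ = 4237
j=15: r + 14k = 4540.758666… → ⌈·⌉ = 4541
j=16: r + 15k = 4844.592 → ⌈·⌉ = 4845
j=17: r + 16k = 5148.425333… → ⌈·⌉ = 5149
j=18: r + 17k = 5452.258666… → ⌈·⌉ = 5453

288, 591, 895, 1199, 1503, 1807, 2111, 2414, 2718, 3022, 3326, 3630, 3934, 4237, 4541, 4845, 5149, 5453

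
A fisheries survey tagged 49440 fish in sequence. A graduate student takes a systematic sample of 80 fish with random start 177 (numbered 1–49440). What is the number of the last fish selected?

k = 49440/80 = 618
80th selection = r + (80−1)·k = 177 + 79×618 = 177 + 48822 = 48999

48999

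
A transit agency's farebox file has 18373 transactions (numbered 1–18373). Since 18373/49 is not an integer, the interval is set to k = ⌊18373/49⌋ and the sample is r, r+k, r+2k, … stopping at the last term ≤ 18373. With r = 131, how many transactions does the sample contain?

k = ⌊18373/49⌋ = 374
Achieved size = ⌊(18373 − 131)/374⌋ + 1 = ⌊18242/374⌋ + 1 = 48 + 1 = 49
(last selection: 131 + 48×374 = 18083 ≤ 18373; next would be 18457 > 18373)

49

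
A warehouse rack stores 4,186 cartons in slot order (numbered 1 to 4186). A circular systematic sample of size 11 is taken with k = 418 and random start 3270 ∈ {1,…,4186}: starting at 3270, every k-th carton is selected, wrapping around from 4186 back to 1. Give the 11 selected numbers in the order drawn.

3270, 3688, 4106, 338, 756, 1174, 1592, 2010, 2428, 2846, 3264

Selection 1: 3270
Selection 2: 3270 + 418 = 3688
Selection 3: 3688 + 418 = 4106
Selection 4: 4106 + 418 = 4524 → 4524 − 4186 = 338
Selection 5: 338 + 418 = 756
Selection 6: 756 + 418 = 1174
Selection 7: 1174 + 418 = 1592
Selection 8: 1592 + 418 = 2010
Selection 9: 2010 + 418 = 2428
Selection 10: 2428 + 418 = 2846
Selection 11: 2846 + 418 = 3264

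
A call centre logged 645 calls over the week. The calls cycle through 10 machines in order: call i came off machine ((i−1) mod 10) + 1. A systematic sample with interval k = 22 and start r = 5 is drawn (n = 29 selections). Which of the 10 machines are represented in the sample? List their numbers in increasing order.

1, 3, 5, 7, 9

Consecutive selections differ by k = 22, so their machine numbers differ by 22 mod 10 = 2.
gcd(22, 10) = 2, so the sample visits 10/2 = 5 distinct residues mod 10.
Start 5 is machine 5; the machines hit are 1, 3, 5, 7, 9.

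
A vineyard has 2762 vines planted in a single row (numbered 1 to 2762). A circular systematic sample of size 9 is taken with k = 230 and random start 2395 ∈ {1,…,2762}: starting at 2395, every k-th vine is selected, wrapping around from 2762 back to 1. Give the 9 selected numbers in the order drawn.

Selection 1: 2395
Selection 2: 2395 + 230 = 2625
Selection 3: 2625 + 230 = 2855 → 2855 − 2762 = 93
Selection 4: 93 + 230 = 323
Selection 5: 323 + 230 = 553
Selection 6: 553 + 230 = 783
Selection 7: 783 + 230 = 1013
Selection 8: 1013 + 230 = 1243
Selection 9: 1243 + 230 = 1473

2395, 2625, 93, 323, 553, 783, 1013, 1243, 1473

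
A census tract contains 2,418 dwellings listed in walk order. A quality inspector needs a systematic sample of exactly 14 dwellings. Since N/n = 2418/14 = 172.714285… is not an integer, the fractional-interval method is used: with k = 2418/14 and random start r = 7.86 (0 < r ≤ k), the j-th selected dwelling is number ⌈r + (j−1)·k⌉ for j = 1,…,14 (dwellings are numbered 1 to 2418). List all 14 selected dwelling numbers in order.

8, 181, 354, 527, 699, 872, 1045, 1217, 1390, 1563, 1736, 1908, 2081, 2254

j=1: r + 0k = 7.86 → ⌈·⌉ = 8
j=2: r + 1k = 180.574285… → ⌈·⌉ = 181
j=3: r + 2k = 353.288571… → ⌈·⌉ = 354
j=4: r + 3k = 526.002857… → ⌈·⌉ = 527
j=5: r + 4k = 698.717142… → ⌈·⌉ = 699
j=6: r + 5k = 871.431428… → ⌈·⌉ = 872
j=7: r + 6k = 1044.145714… → ⌈·⌉ = 1045
j=8: r + 7k = 1216.86 → ⌈·⌉ = 1217
j=9: r + 8k = 1389.574285… → ⌈·⌉ = 1390
j=10: r + 9k = 1562.288571… → ⌈·⌉ = 1563
j=11: r + 10k = 1735.002857… → ⌈·⌉ = 1736
j=12: r + 11k = 1907.717142… → ⌈·⌉ = 1908
j=13: r + 12k = 2080.431428… → ⌈·⌉ = 2081
j=14: r + 13k = 2253.145714… → ⌈·⌉ = 2254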